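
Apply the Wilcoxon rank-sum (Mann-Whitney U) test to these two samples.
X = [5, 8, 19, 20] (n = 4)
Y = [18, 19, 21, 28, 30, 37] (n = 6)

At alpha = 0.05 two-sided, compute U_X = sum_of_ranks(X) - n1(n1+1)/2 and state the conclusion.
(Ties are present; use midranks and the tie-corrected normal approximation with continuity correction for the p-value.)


Step 1: Combine and sort all 10 observations; assign midranks.
sorted (value, group): (5,X), (8,X), (18,Y), (19,X), (19,Y), (20,X), (21,Y), (28,Y), (30,Y), (37,Y)
ranks: 5->1, 8->2, 18->3, 19->4.5, 19->4.5, 20->6, 21->7, 28->8, 30->9, 37->10
Step 2: Rank sum for X: R1 = 1 + 2 + 4.5 + 6 = 13.5.
Step 3: U_X = R1 - n1(n1+1)/2 = 13.5 - 4*5/2 = 13.5 - 10 = 3.5.
       U_Y = n1*n2 - U_X = 24 - 3.5 = 20.5.
Step 4: Ties are present, so use the tie-corrected normal approximation (with continuity correction) for the p-value.
Step 5: p-value = 0.087118; compare to alpha = 0.05. fail to reject H0.

U_X = 3.5, p = 0.087118, fail to reject H0 at alpha = 0.05.


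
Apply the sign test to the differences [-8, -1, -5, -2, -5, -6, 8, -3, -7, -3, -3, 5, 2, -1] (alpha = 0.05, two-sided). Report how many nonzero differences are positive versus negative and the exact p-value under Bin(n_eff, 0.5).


Step 1: Discard zero differences. Original n = 14; n_eff = number of nonzero differences = 14.
Nonzero differences (with sign): -8, -1, -5, -2, -5, -6, +8, -3, -7, -3, -3, +5, +2, -1
Step 2: Count signs: positive = 3, negative = 11.
Step 3: Under H0: P(positive) = 0.5, so the number of positives S ~ Bin(14, 0.5).
Step 4: Two-sided exact p-value = sum of Bin(14,0.5) probabilities at or below the observed probability = 0.057373.
Step 5: alpha = 0.05. fail to reject H0.

n_eff = 14, pos = 3, neg = 11, p = 0.057373, fail to reject H0.


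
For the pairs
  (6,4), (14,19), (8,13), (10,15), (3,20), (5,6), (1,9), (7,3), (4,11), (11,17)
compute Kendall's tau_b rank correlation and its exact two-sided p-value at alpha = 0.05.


Step 1: Enumerate the 45 unordered pairs (i,j) with i<j and classify each by sign(x_j-x_i) * sign(y_j-y_i).
  (1,2):dx=+8,dy=+15->C; (1,3):dx=+2,dy=+9->C; (1,4):dx=+4,dy=+11->C; (1,5):dx=-3,dy=+16->D
  (1,6):dx=-1,dy=+2->D; (1,7):dx=-5,dy=+5->D; (1,8):dx=+1,dy=-1->D; (1,9):dx=-2,dy=+7->D
  (1,10):dx=+5,dy=+13->C; (2,3):dx=-6,dy=-6->C; (2,4):dx=-4,dy=-4->C; (2,5):dx=-11,dy=+1->D
  (2,6):dx=-9,dy=-13->C; (2,7):dx=-13,dy=-10->C; (2,8):dx=-7,dy=-16->C; (2,9):dx=-10,dy=-8->C
  (2,10):dx=-3,dy=-2->C; (3,4):dx=+2,dy=+2->C; (3,5):dx=-5,dy=+7->D; (3,6):dx=-3,dy=-7->C
  (3,7):dx=-7,dy=-4->C; (3,8):dx=-1,dy=-10->C; (3,9):dx=-4,dy=-2->C; (3,10):dx=+3,dy=+4->C
  (4,5):dx=-7,dy=+5->D; (4,6):dx=-5,dy=-9->C; (4,7):dx=-9,dy=-6->C; (4,8):dx=-3,dy=-12->C
  (4,9):dx=-6,dy=-4->C; (4,10):dx=+1,dy=+2->C; (5,6):dx=+2,dy=-14->D; (5,7):dx=-2,dy=-11->C
  (5,8):dx=+4,dy=-17->D; (5,9):dx=+1,dy=-9->D; (5,10):dx=+8,dy=-3->D; (6,7):dx=-4,dy=+3->D
  (6,8):dx=+2,dy=-3->D; (6,9):dx=-1,dy=+5->D; (6,10):dx=+6,dy=+11->C; (7,8):dx=+6,dy=-6->D
  (7,9):dx=+3,dy=+2->C; (7,10):dx=+10,dy=+8->C; (8,9):dx=-3,dy=+8->D; (8,10):dx=+4,dy=+14->C
  (9,10):dx=+7,dy=+6->C
Step 2: C = 28, D = 17, total pairs = 45.
Step 3: tau = (C - D)/(n(n-1)/2) = (28 - 17)/45 = 0.244444.
Step 4: Exact two-sided p-value (enumerate n! = 3628800 permutations of y under H0): p = 0.380720.
Step 5: alpha = 0.05. fail to reject H0.

tau_b = 0.2444 (C=28, D=17), p = 0.380720, fail to reject H0.


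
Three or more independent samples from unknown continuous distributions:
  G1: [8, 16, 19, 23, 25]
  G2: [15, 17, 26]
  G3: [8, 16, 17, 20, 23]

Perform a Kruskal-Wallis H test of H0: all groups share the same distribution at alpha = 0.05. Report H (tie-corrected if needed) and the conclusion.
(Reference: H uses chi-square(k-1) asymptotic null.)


Step 1: Combine all N = 13 observations and assign midranks.
sorted (value, group, rank): (8,G1,1.5), (8,G3,1.5), (15,G2,3), (16,G1,4.5), (16,G3,4.5), (17,G2,6.5), (17,G3,6.5), (19,G1,8), (20,G3,9), (23,G1,10.5), (23,G3,10.5), (25,G1,12), (26,G2,13)
Step 2: Sum ranks within each group.
R_1 = 36.5 (n_1 = 5)
R_2 = 22.5 (n_2 = 3)
R_3 = 32 (n_3 = 5)
Step 3: H = 12/(N(N+1)) * sum(R_i^2/n_i) - 3(N+1)
     = 12/(13*14) * (36.5^2/5 + 22.5^2/3 + 32^2/5) - 3*14
     = 0.065934 * 640 - 42
     = 0.197802.
Step 4: Ties present; correction factor C = 1 - 24/(13^3 - 13) = 0.989011. Corrected H = 0.197802 / 0.989011 = 0.200000.
Step 5: Under H0, H ~ chi^2(2); p-value = 0.904837.
Step 6: alpha = 0.05. fail to reject H0.

H = 0.2000, df = 2, p = 0.904837, fail to reject H0.


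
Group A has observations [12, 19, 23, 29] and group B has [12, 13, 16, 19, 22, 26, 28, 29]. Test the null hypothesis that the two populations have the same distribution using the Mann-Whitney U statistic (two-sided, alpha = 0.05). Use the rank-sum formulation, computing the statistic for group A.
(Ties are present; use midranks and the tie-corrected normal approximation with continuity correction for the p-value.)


Step 1: Combine and sort all 12 observations; assign midranks.
sorted (value, group): (12,X), (12,Y), (13,Y), (16,Y), (19,X), (19,Y), (22,Y), (23,X), (26,Y), (28,Y), (29,X), (29,Y)
ranks: 12->1.5, 12->1.5, 13->3, 16->4, 19->5.5, 19->5.5, 22->7, 23->8, 26->9, 28->10, 29->11.5, 29->11.5
Step 2: Rank sum for X: R1 = 1.5 + 5.5 + 8 + 11.5 = 26.5.
Step 3: U_X = R1 - n1(n1+1)/2 = 26.5 - 4*5/2 = 26.5 - 10 = 16.5.
       U_Y = n1*n2 - U_X = 32 - 16.5 = 15.5.
Step 4: Ties are present, so use the tie-corrected normal approximation (with continuity correction) for the p-value.
Step 5: p-value = 1.000000; compare to alpha = 0.05. fail to reject H0.

U_X = 16.5, p = 1.000000, fail to reject H0 at alpha = 0.05.


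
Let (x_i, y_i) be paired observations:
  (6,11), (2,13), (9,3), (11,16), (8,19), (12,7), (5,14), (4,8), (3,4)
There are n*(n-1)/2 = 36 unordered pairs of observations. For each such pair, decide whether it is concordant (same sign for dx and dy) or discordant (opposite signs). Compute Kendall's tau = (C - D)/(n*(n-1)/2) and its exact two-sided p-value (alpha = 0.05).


Step 1: Enumerate the 36 unordered pairs (i,j) with i<j and classify each by sign(x_j-x_i) * sign(y_j-y_i).
  (1,2):dx=-4,dy=+2->D; (1,3):dx=+3,dy=-8->D; (1,4):dx=+5,dy=+5->C; (1,5):dx=+2,dy=+8->C
  (1,6):dx=+6,dy=-4->D; (1,7):dx=-1,dy=+3->D; (1,8):dx=-2,dy=-3->C; (1,9):dx=-3,dy=-7->C
  (2,3):dx=+7,dy=-10->D; (2,4):dx=+9,dy=+3->C; (2,5):dx=+6,dy=+6->C; (2,6):dx=+10,dy=-6->D
  (2,7):dx=+3,dy=+1->C; (2,8):dx=+2,dy=-5->D; (2,9):dx=+1,dy=-9->D; (3,4):dx=+2,dy=+13->C
  (3,5):dx=-1,dy=+16->D; (3,6):dx=+3,dy=+4->C; (3,7):dx=-4,dy=+11->D; (3,8):dx=-5,dy=+5->D
  (3,9):dx=-6,dy=+1->D; (4,5):dx=-3,dy=+3->D; (4,6):dx=+1,dy=-9->D; (4,7):dx=-6,dy=-2->C
  (4,8):dx=-7,dy=-8->C; (4,9):dx=-8,dy=-12->C; (5,6):dx=+4,dy=-12->D; (5,7):dx=-3,dy=-5->C
  (5,8):dx=-4,dy=-11->C; (5,9):dx=-5,dy=-15->C; (6,7):dx=-7,dy=+7->D; (6,8):dx=-8,dy=+1->D
  (6,9):dx=-9,dy=-3->C; (7,8):dx=-1,dy=-6->C; (7,9):dx=-2,dy=-10->C; (8,9):dx=-1,dy=-4->C
Step 2: C = 19, D = 17, total pairs = 36.
Step 3: tau = (C - D)/(n(n-1)/2) = (19 - 17)/36 = 0.055556.
Step 4: Exact two-sided p-value (enumerate n! = 362880 permutations of y under H0): p = 0.919455.
Step 5: alpha = 0.05. fail to reject H0.

tau_b = 0.0556 (C=19, D=17), p = 0.919455, fail to reject H0.


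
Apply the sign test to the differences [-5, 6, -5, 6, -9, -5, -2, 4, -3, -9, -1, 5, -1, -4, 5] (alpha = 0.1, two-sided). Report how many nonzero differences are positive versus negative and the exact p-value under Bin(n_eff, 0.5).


Step 1: Discard zero differences. Original n = 15; n_eff = number of nonzero differences = 15.
Nonzero differences (with sign): -5, +6, -5, +6, -9, -5, -2, +4, -3, -9, -1, +5, -1, -4, +5
Step 2: Count signs: positive = 5, negative = 10.
Step 3: Under H0: P(positive) = 0.5, so the number of positives S ~ Bin(15, 0.5).
Step 4: Two-sided exact p-value = sum of Bin(15,0.5) probabilities at or below the observed probability = 0.301758.
Step 5: alpha = 0.1. fail to reject H0.

n_eff = 15, pos = 5, neg = 10, p = 0.301758, fail to reject H0.


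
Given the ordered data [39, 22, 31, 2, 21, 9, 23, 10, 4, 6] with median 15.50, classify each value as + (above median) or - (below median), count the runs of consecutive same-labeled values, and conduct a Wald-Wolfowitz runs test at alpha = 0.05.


Step 1: Compute median = 15.50; label A = above, B = below.
Labels in order: AAABABABBB  (n_A = 5, n_B = 5)
Step 2: Count runs R = 6.
Step 3: Under H0 (random ordering), E[R] = 2*n_A*n_B/(n_A+n_B) + 1 = 2*5*5/10 + 1 = 6.0000.
        Var[R] = 2*n_A*n_B*(2*n_A*n_B - n_A - n_B) / ((n_A+n_B)^2 * (n_A+n_B-1)) = 2000/900 = 2.2222.
        SD[R] = 1.4907.
Step 4: R = E[R], so z = 0 with no continuity correction.
Step 5: Two-sided p-value via normal approximation = 2*(1 - Phi(|z|)) = 1.000000.
Step 6: alpha = 0.05. fail to reject H0.

R = 6, z = 0.0000, p = 1.000000, fail to reject H0.


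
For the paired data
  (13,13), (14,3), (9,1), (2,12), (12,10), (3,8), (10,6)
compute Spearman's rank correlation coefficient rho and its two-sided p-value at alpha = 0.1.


Step 1: Rank x and y separately (midranks; no ties here).
rank(x): 13->6, 14->7, 9->3, 2->1, 12->5, 3->2, 10->4
rank(y): 13->7, 3->2, 1->1, 12->6, 10->5, 8->4, 6->3
Step 2: d_i = R_x(i) - R_y(i); compute d_i^2.
  (6-7)^2=1, (7-2)^2=25, (3-1)^2=4, (1-6)^2=25, (5-5)^2=0, (2-4)^2=4, (4-3)^2=1
sum(d^2) = 60.
Step 3: rho = 1 - 6*60 / (7*(7^2 - 1)) = 1 - 360/336 = -0.071429.
Step 4: Under H0, t = rho * sqrt((n-2)/(1-rho^2)) = -0.1601 ~ t(5).
Step 5: Two-sided p-value from the t-distribution with 5 df = 0.879048.
Step 6: alpha = 0.1. fail to reject H0.

rho = -0.0714, p = 0.879048, fail to reject H0 at alpha = 0.1.


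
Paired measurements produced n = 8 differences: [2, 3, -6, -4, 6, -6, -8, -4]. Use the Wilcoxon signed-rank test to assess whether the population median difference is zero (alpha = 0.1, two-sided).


Step 1: Drop any zero differences (none here) and take |d_i|.
|d| = [2, 3, 6, 4, 6, 6, 8, 4]
Step 2: Midrank |d_i| (ties get averaged ranks).
ranks: |2|->1, |3|->2, |6|->6, |4|->3.5, |6|->6, |6|->6, |8|->8, |4|->3.5
Step 3: Attach original signs; sum ranks with positive sign and with negative sign.
W+ = 1 + 2 + 6 = 9
W- = 6 + 3.5 + 6 + 8 + 3.5 = 27
(Check: W+ + W- = 36 should equal n(n+1)/2 = 36.)
Step 4: Test statistic W = min(W+, W-) = 9.
Step 5: Ties in |d|, so use the tie-corrected normal approximation.
        E[W] = n(n+1)/4 = 8*9/4 = 18.
        Tie groups: |d|=4 (t=2), |d|=6 (t=3); sum(t^3 - t) = 30.
        Var[W] = n(n+1)(2n+1)/24 - sum(t^3-t)/48 = 1224/24 - 30/48 = 50.375.
        z = (W - E[W]) / sqrt(Var[W]) = (9 - 18) / 7.0975 = -1.2680.
        Two-sided p = 2*Phi(z) = 0.204782.
Step 6: alpha = 0.1. fail to reject H0.

W+ = 9, W- = 27, W = min = 9, p = 0.204782, fail to reject H0.


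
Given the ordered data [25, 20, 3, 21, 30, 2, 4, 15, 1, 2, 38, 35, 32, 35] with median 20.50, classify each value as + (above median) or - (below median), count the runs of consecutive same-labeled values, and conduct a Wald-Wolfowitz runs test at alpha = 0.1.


Step 1: Compute median = 20.50; label A = above, B = below.
Labels in order: ABBAABBBBBAAAA  (n_A = 7, n_B = 7)
Step 2: Count runs R = 5.
Step 3: Under H0 (random ordering), E[R] = 2*n_A*n_B/(n_A+n_B) + 1 = 2*7*7/14 + 1 = 8.0000.
        Var[R] = 2*n_A*n_B*(2*n_A*n_B - n_A - n_B) / ((n_A+n_B)^2 * (n_A+n_B-1)) = 8232/2548 = 3.2308.
        SD[R] = 1.7974.
Step 4: Continuity-corrected z = (R + 0.5 - E[R]) / SD[R] = (5 + 0.5 - 8.0000) / 1.7974 = -1.3909.
Step 5: Two-sided p-value via normal approximation = 2*(1 - Phi(|z|)) = 0.164264.
Step 6: alpha = 0.1. fail to reject H0.

R = 5, z = -1.3909, p = 0.164264, fail to reject H0.


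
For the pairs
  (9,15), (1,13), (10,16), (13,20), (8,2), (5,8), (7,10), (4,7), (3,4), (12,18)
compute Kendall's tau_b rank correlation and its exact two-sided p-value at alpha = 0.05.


Step 1: Enumerate the 45 unordered pairs (i,j) with i<j and classify each by sign(x_j-x_i) * sign(y_j-y_i).
  (1,2):dx=-8,dy=-2->C; (1,3):dx=+1,dy=+1->C; (1,4):dx=+4,dy=+5->C; (1,5):dx=-1,dy=-13->C
  (1,6):dx=-4,dy=-7->C; (1,7):dx=-2,dy=-5->C; (1,8):dx=-5,dy=-8->C; (1,9):dx=-6,dy=-11->C
  (1,10):dx=+3,dy=+3->C; (2,3):dx=+9,dy=+3->C; (2,4):dx=+12,dy=+7->C; (2,5):dx=+7,dy=-11->D
  (2,6):dx=+4,dy=-5->D; (2,7):dx=+6,dy=-3->D; (2,8):dx=+3,dy=-6->D; (2,9):dx=+2,dy=-9->D
  (2,10):dx=+11,dy=+5->C; (3,4):dx=+3,dy=+4->C; (3,5):dx=-2,dy=-14->C; (3,6):dx=-5,dy=-8->C
  (3,7):dx=-3,dy=-6->C; (3,8):dx=-6,dy=-9->C; (3,9):dx=-7,dy=-12->C; (3,10):dx=+2,dy=+2->C
  (4,5):dx=-5,dy=-18->C; (4,6):dx=-8,dy=-12->C; (4,7):dx=-6,dy=-10->C; (4,8):dx=-9,dy=-13->C
  (4,9):dx=-10,dy=-16->C; (4,10):dx=-1,dy=-2->C; (5,6):dx=-3,dy=+6->D; (5,7):dx=-1,dy=+8->D
  (5,8):dx=-4,dy=+5->D; (5,9):dx=-5,dy=+2->D; (5,10):dx=+4,dy=+16->C; (6,7):dx=+2,dy=+2->C
  (6,8):dx=-1,dy=-1->C; (6,9):dx=-2,dy=-4->C; (6,10):dx=+7,dy=+10->C; (7,8):dx=-3,dy=-3->C
  (7,9):dx=-4,dy=-6->C; (7,10):dx=+5,dy=+8->C; (8,9):dx=-1,dy=-3->C; (8,10):dx=+8,dy=+11->C
  (9,10):dx=+9,dy=+14->C
Step 2: C = 36, D = 9, total pairs = 45.
Step 3: tau = (C - D)/(n(n-1)/2) = (36 - 9)/45 = 0.600000.
Step 4: Exact two-sided p-value (enumerate n! = 3628800 permutations of y under H0): p = 0.016666.
Step 5: alpha = 0.05. reject H0.

tau_b = 0.6000 (C=36, D=9), p = 0.016666, reject H0.


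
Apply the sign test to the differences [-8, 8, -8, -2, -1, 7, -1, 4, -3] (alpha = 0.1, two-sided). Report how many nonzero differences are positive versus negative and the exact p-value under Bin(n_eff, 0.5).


Step 1: Discard zero differences. Original n = 9; n_eff = number of nonzero differences = 9.
Nonzero differences (with sign): -8, +8, -8, -2, -1, +7, -1, +4, -3
Step 2: Count signs: positive = 3, negative = 6.
Step 3: Under H0: P(positive) = 0.5, so the number of positives S ~ Bin(9, 0.5).
Step 4: Two-sided exact p-value = sum of Bin(9,0.5) probabilities at or below the observed probability = 0.507812.
Step 5: alpha = 0.1. fail to reject H0.

n_eff = 9, pos = 3, neg = 6, p = 0.507812, fail to reject H0.


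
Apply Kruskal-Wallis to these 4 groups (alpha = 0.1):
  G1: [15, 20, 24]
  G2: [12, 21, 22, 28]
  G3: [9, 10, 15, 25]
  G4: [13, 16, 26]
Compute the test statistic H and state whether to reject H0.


Step 1: Combine all N = 14 observations and assign midranks.
sorted (value, group, rank): (9,G3,1), (10,G3,2), (12,G2,3), (13,G4,4), (15,G1,5.5), (15,G3,5.5), (16,G4,7), (20,G1,8), (21,G2,9), (22,G2,10), (24,G1,11), (25,G3,12), (26,G4,13), (28,G2,14)
Step 2: Sum ranks within each group.
R_1 = 24.5 (n_1 = 3)
R_2 = 36 (n_2 = 4)
R_3 = 20.5 (n_3 = 4)
R_4 = 24 (n_4 = 3)
Step 3: H = 12/(N(N+1)) * sum(R_i^2/n_i) - 3(N+1)
     = 12/(14*15) * (24.5^2/3 + 36^2/4 + 20.5^2/4 + 24^2/3) - 3*15
     = 0.057143 * 821.146 - 45
     = 1.922619.
Step 4: Ties present; correction factor C = 1 - 6/(14^3 - 14) = 0.997802. Corrected H = 1.922619 / 0.997802 = 1.926854.
Step 5: Under H0, H ~ chi^2(3); p-value = 0.587726.
Step 6: alpha = 0.1. fail to reject H0.

H = 1.9269, df = 3, p = 0.587726, fail to reject H0.


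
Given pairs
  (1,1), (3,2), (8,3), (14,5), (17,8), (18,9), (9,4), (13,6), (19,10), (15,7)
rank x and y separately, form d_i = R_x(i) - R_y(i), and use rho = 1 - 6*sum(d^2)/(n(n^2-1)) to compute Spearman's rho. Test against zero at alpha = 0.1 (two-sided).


Step 1: Rank x and y separately (midranks; no ties here).
rank(x): 1->1, 3->2, 8->3, 14->6, 17->8, 18->9, 9->4, 13->5, 19->10, 15->7
rank(y): 1->1, 2->2, 3->3, 5->5, 8->8, 9->9, 4->4, 6->6, 10->10, 7->7
Step 2: d_i = R_x(i) - R_y(i); compute d_i^2.
  (1-1)^2=0, (2-2)^2=0, (3-3)^2=0, (6-5)^2=1, (8-8)^2=0, (9-9)^2=0, (4-4)^2=0, (5-6)^2=1, (10-10)^2=0, (7-7)^2=0
sum(d^2) = 2.
Step 3: rho = 1 - 6*2 / (10*(10^2 - 1)) = 1 - 12/990 = 0.987879.
Step 4: Under H0, t = rho * sqrt((n-2)/(1-rho^2)) = 18.0003 ~ t(8).
Step 5: Two-sided p-value from the t-distribution with 8 df = 0.000000.
Step 6: alpha = 0.1. reject H0.

rho = 0.9879, p = 0.000000, reject H0 at alpha = 0.1.


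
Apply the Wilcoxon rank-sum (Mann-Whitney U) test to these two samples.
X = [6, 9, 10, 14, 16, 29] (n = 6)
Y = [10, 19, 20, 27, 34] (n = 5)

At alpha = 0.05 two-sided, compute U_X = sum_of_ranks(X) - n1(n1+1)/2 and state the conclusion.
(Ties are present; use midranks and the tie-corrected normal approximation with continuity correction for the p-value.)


Step 1: Combine and sort all 11 observations; assign midranks.
sorted (value, group): (6,X), (9,X), (10,X), (10,Y), (14,X), (16,X), (19,Y), (20,Y), (27,Y), (29,X), (34,Y)
ranks: 6->1, 9->2, 10->3.5, 10->3.5, 14->5, 16->6, 19->7, 20->8, 27->9, 29->10, 34->11
Step 2: Rank sum for X: R1 = 1 + 2 + 3.5 + 5 + 6 + 10 = 27.5.
Step 3: U_X = R1 - n1(n1+1)/2 = 27.5 - 6*7/2 = 27.5 - 21 = 6.5.
       U_Y = n1*n2 - U_X = 30 - 6.5 = 23.5.
Step 4: Ties are present, so use the tie-corrected normal approximation (with continuity correction) for the p-value.
Step 5: p-value = 0.143215; compare to alpha = 0.05. fail to reject H0.

U_X = 6.5, p = 0.143215, fail to reject H0 at alpha = 0.05.


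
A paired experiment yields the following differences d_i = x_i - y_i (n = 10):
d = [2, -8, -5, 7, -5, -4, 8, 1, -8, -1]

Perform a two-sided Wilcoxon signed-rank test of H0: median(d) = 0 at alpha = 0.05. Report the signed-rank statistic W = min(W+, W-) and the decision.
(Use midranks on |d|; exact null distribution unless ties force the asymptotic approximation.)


Step 1: Drop any zero differences (none here) and take |d_i|.
|d| = [2, 8, 5, 7, 5, 4, 8, 1, 8, 1]
Step 2: Midrank |d_i| (ties get averaged ranks).
ranks: |2|->3, |8|->9, |5|->5.5, |7|->7, |5|->5.5, |4|->4, |8|->9, |1|->1.5, |8|->9, |1|->1.5
Step 3: Attach original signs; sum ranks with positive sign and with negative sign.
W+ = 3 + 7 + 9 + 1.5 = 20.5
W- = 9 + 5.5 + 5.5 + 4 + 9 + 1.5 = 34.5
(Check: W+ + W- = 55 should equal n(n+1)/2 = 55.)
Step 4: Test statistic W = min(W+, W-) = 20.5.
Step 5: Ties in |d|, so use the tie-corrected normal approximation.
        E[W] = n(n+1)/4 = 10*11/4 = 27.5.
        Tie groups: |d|=1 (t=2), |d|=5 (t=2), |d|=8 (t=3); sum(t^3 - t) = 36.
        Var[W] = n(n+1)(2n+1)/24 - sum(t^3-t)/48 = 2310/24 - 36/48 = 95.5.
        z = (W - E[W]) / sqrt(Var[W]) = (20.5 - 27.5) / 9.7724 = -0.7163.
        Two-sided p = 2*Phi(z) = 0.473805.
Step 6: alpha = 0.05. fail to reject H0.

W+ = 20.5, W- = 34.5, W = min = 20.5, p = 0.473805, fail to reject H0.


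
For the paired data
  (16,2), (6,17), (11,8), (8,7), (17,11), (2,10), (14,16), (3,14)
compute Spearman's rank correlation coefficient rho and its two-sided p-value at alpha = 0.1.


Step 1: Rank x and y separately (midranks; no ties here).
rank(x): 16->7, 6->3, 11->5, 8->4, 17->8, 2->1, 14->6, 3->2
rank(y): 2->1, 17->8, 8->3, 7->2, 11->5, 10->4, 16->7, 14->6
Step 2: d_i = R_x(i) - R_y(i); compute d_i^2.
  (7-1)^2=36, (3-8)^2=25, (5-3)^2=4, (4-2)^2=4, (8-5)^2=9, (1-4)^2=9, (6-7)^2=1, (2-6)^2=16
sum(d^2) = 104.
Step 3: rho = 1 - 6*104 / (8*(8^2 - 1)) = 1 - 624/504 = -0.238095.
Step 4: Under H0, t = rho * sqrt((n-2)/(1-rho^2)) = -0.6005 ~ t(6).
Step 5: Two-sided p-value from the t-distribution with 6 df = 0.570156.
Step 6: alpha = 0.1. fail to reject H0.

rho = -0.2381, p = 0.570156, fail to reject H0 at alpha = 0.1.


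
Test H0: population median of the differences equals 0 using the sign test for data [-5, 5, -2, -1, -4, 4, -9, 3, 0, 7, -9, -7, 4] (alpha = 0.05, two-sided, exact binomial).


Step 1: Discard zero differences. Original n = 13; n_eff = number of nonzero differences = 12.
Nonzero differences (with sign): -5, +5, -2, -1, -4, +4, -9, +3, +7, -9, -7, +4
Step 2: Count signs: positive = 5, negative = 7.
Step 3: Under H0: P(positive) = 0.5, so the number of positives S ~ Bin(12, 0.5).
Step 4: Two-sided exact p-value = sum of Bin(12,0.5) probabilities at or below the observed probability = 0.774414.
Step 5: alpha = 0.05. fail to reject H0.

n_eff = 12, pos = 5, neg = 7, p = 0.774414, fail to reject H0.


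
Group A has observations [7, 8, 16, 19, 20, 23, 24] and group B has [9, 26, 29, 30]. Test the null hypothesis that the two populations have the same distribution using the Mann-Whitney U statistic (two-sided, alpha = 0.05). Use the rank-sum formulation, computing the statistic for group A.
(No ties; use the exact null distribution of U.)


Step 1: Combine and sort all 11 observations; assign midranks.
sorted (value, group): (7,X), (8,X), (9,Y), (16,X), (19,X), (20,X), (23,X), (24,X), (26,Y), (29,Y), (30,Y)
ranks: 7->1, 8->2, 9->3, 16->4, 19->5, 20->6, 23->7, 24->8, 26->9, 29->10, 30->11
Step 2: Rank sum for X: R1 = 1 + 2 + 4 + 5 + 6 + 7 + 8 = 33.
Step 3: U_X = R1 - n1(n1+1)/2 = 33 - 7*8/2 = 33 - 28 = 5.
       U_Y = n1*n2 - U_X = 28 - 5 = 23.
Step 4: No ties, so the exact null distribution of U (based on enumerating the C(11,7) = 330 equally likely rank assignments) gives the two-sided p-value.
Step 5: p-value = 0.109091; compare to alpha = 0.05. fail to reject H0.

U_X = 5, p = 0.109091, fail to reject H0 at alpha = 0.05.


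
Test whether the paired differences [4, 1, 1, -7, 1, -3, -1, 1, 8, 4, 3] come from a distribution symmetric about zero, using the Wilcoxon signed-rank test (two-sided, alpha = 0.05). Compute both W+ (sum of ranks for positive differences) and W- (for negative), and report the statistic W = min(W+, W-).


Step 1: Drop any zero differences (none here) and take |d_i|.
|d| = [4, 1, 1, 7, 1, 3, 1, 1, 8, 4, 3]
Step 2: Midrank |d_i| (ties get averaged ranks).
ranks: |4|->8.5, |1|->3, |1|->3, |7|->10, |1|->3, |3|->6.5, |1|->3, |1|->3, |8|->11, |4|->8.5, |3|->6.5
Step 3: Attach original signs; sum ranks with positive sign and with negative sign.
W+ = 8.5 + 3 + 3 + 3 + 3 + 11 + 8.5 + 6.5 = 46.5
W- = 10 + 6.5 + 3 = 19.5
(Check: W+ + W- = 66 should equal n(n+1)/2 = 66.)
Step 4: Test statistic W = min(W+, W-) = 19.5.
Step 5: Ties in |d|, so use the tie-corrected normal approximation.
        E[W] = n(n+1)/4 = 11*12/4 = 33.
        Tie groups: |d|=1 (t=5), |d|=3 (t=2), |d|=4 (t=2); sum(t^3 - t) = 132.
        Var[W] = n(n+1)(2n+1)/24 - sum(t^3-t)/48 = 3036/24 - 132/48 = 123.75.
        z = (W - E[W]) / sqrt(Var[W]) = (19.5 - 33) / 11.1243 = -1.2136.
        Two-sided p = 2*Phi(z) = 0.224916.
Step 6: alpha = 0.05. fail to reject H0.

W+ = 46.5, W- = 19.5, W = min = 19.5, p = 0.224916, fail to reject H0.


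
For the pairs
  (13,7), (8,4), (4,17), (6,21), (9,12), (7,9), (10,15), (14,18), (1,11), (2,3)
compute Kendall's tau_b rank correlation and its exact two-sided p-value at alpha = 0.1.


Step 1: Enumerate the 45 unordered pairs (i,j) with i<j and classify each by sign(x_j-x_i) * sign(y_j-y_i).
  (1,2):dx=-5,dy=-3->C; (1,3):dx=-9,dy=+10->D; (1,4):dx=-7,dy=+14->D; (1,5):dx=-4,dy=+5->D
  (1,6):dx=-6,dy=+2->D; (1,7):dx=-3,dy=+8->D; (1,8):dx=+1,dy=+11->C; (1,9):dx=-12,dy=+4->D
  (1,10):dx=-11,dy=-4->C; (2,3):dx=-4,dy=+13->D; (2,4):dx=-2,dy=+17->D; (2,5):dx=+1,dy=+8->C
  (2,6):dx=-1,dy=+5->D; (2,7):dx=+2,dy=+11->C; (2,8):dx=+6,dy=+14->C; (2,9):dx=-7,dy=+7->D
  (2,10):dx=-6,dy=-1->C; (3,4):dx=+2,dy=+4->C; (3,5):dx=+5,dy=-5->D; (3,6):dx=+3,dy=-8->D
  (3,7):dx=+6,dy=-2->D; (3,8):dx=+10,dy=+1->C; (3,9):dx=-3,dy=-6->C; (3,10):dx=-2,dy=-14->C
  (4,5):dx=+3,dy=-9->D; (4,6):dx=+1,dy=-12->D; (4,7):dx=+4,dy=-6->D; (4,8):dx=+8,dy=-3->D
  (4,9):dx=-5,dy=-10->C; (4,10):dx=-4,dy=-18->C; (5,6):dx=-2,dy=-3->C; (5,7):dx=+1,dy=+3->C
  (5,8):dx=+5,dy=+6->C; (5,9):dx=-8,dy=-1->C; (5,10):dx=-7,dy=-9->C; (6,7):dx=+3,dy=+6->C
  (6,8):dx=+7,dy=+9->C; (6,9):dx=-6,dy=+2->D; (6,10):dx=-5,dy=-6->C; (7,8):dx=+4,dy=+3->C
  (7,9):dx=-9,dy=-4->C; (7,10):dx=-8,dy=-12->C; (8,9):dx=-13,dy=-7->C; (8,10):dx=-12,dy=-15->C
  (9,10):dx=+1,dy=-8->D
Step 2: C = 26, D = 19, total pairs = 45.
Step 3: tau = (C - D)/(n(n-1)/2) = (26 - 19)/45 = 0.155556.
Step 4: Exact two-sided p-value (enumerate n! = 3628800 permutations of y under H0): p = 0.600654.
Step 5: alpha = 0.1. fail to reject H0.

tau_b = 0.1556 (C=26, D=19), p = 0.600654, fail to reject H0.


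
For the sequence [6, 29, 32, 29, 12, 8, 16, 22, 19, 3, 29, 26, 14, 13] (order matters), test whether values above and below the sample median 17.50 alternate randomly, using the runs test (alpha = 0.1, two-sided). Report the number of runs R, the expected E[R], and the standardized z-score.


Step 1: Compute median = 17.50; label A = above, B = below.
Labels in order: BAAABBBAABAABB  (n_A = 7, n_B = 7)
Step 2: Count runs R = 7.
Step 3: Under H0 (random ordering), E[R] = 2*n_A*n_B/(n_A+n_B) + 1 = 2*7*7/14 + 1 = 8.0000.
        Var[R] = 2*n_A*n_B*(2*n_A*n_B - n_A - n_B) / ((n_A+n_B)^2 * (n_A+n_B-1)) = 8232/2548 = 3.2308.
        SD[R] = 1.7974.
Step 4: Continuity-corrected z = (R + 0.5 - E[R]) / SD[R] = (7 + 0.5 - 8.0000) / 1.7974 = -0.2782.
Step 5: Two-sided p-value via normal approximation = 2*(1 - Phi(|z|)) = 0.780879.
Step 6: alpha = 0.1. fail to reject H0.

R = 7, z = -0.2782, p = 0.780879, fail to reject H0.


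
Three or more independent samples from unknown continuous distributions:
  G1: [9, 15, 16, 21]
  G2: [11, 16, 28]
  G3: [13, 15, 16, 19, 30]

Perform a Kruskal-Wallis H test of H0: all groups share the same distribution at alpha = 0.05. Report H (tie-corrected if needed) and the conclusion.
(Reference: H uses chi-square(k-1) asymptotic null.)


Step 1: Combine all N = 12 observations and assign midranks.
sorted (value, group, rank): (9,G1,1), (11,G2,2), (13,G3,3), (15,G1,4.5), (15,G3,4.5), (16,G1,7), (16,G2,7), (16,G3,7), (19,G3,9), (21,G1,10), (28,G2,11), (30,G3,12)
Step 2: Sum ranks within each group.
R_1 = 22.5 (n_1 = 4)
R_2 = 20 (n_2 = 3)
R_3 = 35.5 (n_3 = 5)
Step 3: H = 12/(N(N+1)) * sum(R_i^2/n_i) - 3(N+1)
     = 12/(12*13) * (22.5^2/4 + 20^2/3 + 35.5^2/5) - 3*13
     = 0.076923 * 511.946 - 39
     = 0.380449.
Step 4: Ties present; correction factor C = 1 - 30/(12^3 - 12) = 0.982517. Corrected H = 0.380449 / 0.982517 = 0.387218.
Step 5: Under H0, H ~ chi^2(2); p-value = 0.823980.
Step 6: alpha = 0.05. fail to reject H0.

H = 0.3872, df = 2, p = 0.823980, fail to reject H0.


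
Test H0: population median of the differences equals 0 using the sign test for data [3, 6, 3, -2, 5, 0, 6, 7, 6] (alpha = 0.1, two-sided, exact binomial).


Step 1: Discard zero differences. Original n = 9; n_eff = number of nonzero differences = 8.
Nonzero differences (with sign): +3, +6, +3, -2, +5, +6, +7, +6
Step 2: Count signs: positive = 7, negative = 1.
Step 3: Under H0: P(positive) = 0.5, so the number of positives S ~ Bin(8, 0.5).
Step 4: Two-sided exact p-value = sum of Bin(8,0.5) probabilities at or below the observed probability = 0.070312.
Step 5: alpha = 0.1. reject H0.

n_eff = 8, pos = 7, neg = 1, p = 0.070312, reject H0.


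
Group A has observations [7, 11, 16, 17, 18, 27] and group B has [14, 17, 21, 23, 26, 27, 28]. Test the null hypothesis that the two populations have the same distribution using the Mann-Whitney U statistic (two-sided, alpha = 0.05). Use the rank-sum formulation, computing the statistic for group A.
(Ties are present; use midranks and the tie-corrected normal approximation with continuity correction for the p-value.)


Step 1: Combine and sort all 13 observations; assign midranks.
sorted (value, group): (7,X), (11,X), (14,Y), (16,X), (17,X), (17,Y), (18,X), (21,Y), (23,Y), (26,Y), (27,X), (27,Y), (28,Y)
ranks: 7->1, 11->2, 14->3, 16->4, 17->5.5, 17->5.5, 18->7, 21->8, 23->9, 26->10, 27->11.5, 27->11.5, 28->13
Step 2: Rank sum for X: R1 = 1 + 2 + 4 + 5.5 + 7 + 11.5 = 31.
Step 3: U_X = R1 - n1(n1+1)/2 = 31 - 6*7/2 = 31 - 21 = 10.
       U_Y = n1*n2 - U_X = 42 - 10 = 32.
Step 4: Ties are present, so use the tie-corrected normal approximation (with continuity correction) for the p-value.
Step 5: p-value = 0.132546; compare to alpha = 0.05. fail to reject H0.

U_X = 10, p = 0.132546, fail to reject H0 at alpha = 0.05.


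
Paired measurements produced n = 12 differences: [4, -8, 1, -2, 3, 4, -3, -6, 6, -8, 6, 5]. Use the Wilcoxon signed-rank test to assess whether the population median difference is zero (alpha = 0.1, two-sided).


Step 1: Drop any zero differences (none here) and take |d_i|.
|d| = [4, 8, 1, 2, 3, 4, 3, 6, 6, 8, 6, 5]
Step 2: Midrank |d_i| (ties get averaged ranks).
ranks: |4|->5.5, |8|->11.5, |1|->1, |2|->2, |3|->3.5, |4|->5.5, |3|->3.5, |6|->9, |6|->9, |8|->11.5, |6|->9, |5|->7
Step 3: Attach original signs; sum ranks with positive sign and with negative sign.
W+ = 5.5 + 1 + 3.5 + 5.5 + 9 + 9 + 7 = 40.5
W- = 11.5 + 2 + 3.5 + 9 + 11.5 = 37.5
(Check: W+ + W- = 78 should equal n(n+1)/2 = 78.)
Step 4: Test statistic W = min(W+, W-) = 37.5.
Step 5: Ties in |d|, so use the tie-corrected normal approximation.
        E[W] = n(n+1)/4 = 12*13/4 = 39.
        Tie groups: |d|=3 (t=2), |d|=4 (t=2), |d|=6 (t=3), |d|=8 (t=2); sum(t^3 - t) = 42.
        Var[W] = n(n+1)(2n+1)/24 - sum(t^3-t)/48 = 3900/24 - 42/48 = 161.625.
        z = (W - E[W]) / sqrt(Var[W]) = (37.5 - 39) / 12.7132 = -0.1180.
        Two-sided p = 2*Phi(z) = 0.906077.
Step 6: alpha = 0.1. fail to reject H0.

W+ = 40.5, W- = 37.5, W = min = 37.5, p = 0.906077, fail to reject H0.


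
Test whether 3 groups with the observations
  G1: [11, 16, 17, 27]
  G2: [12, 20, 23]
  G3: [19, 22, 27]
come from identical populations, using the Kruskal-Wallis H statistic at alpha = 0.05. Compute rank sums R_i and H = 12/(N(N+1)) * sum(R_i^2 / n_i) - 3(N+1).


Step 1: Combine all N = 10 observations and assign midranks.
sorted (value, group, rank): (11,G1,1), (12,G2,2), (16,G1,3), (17,G1,4), (19,G3,5), (20,G2,6), (22,G3,7), (23,G2,8), (27,G1,9.5), (27,G3,9.5)
Step 2: Sum ranks within each group.
R_1 = 17.5 (n_1 = 4)
R_2 = 16 (n_2 = 3)
R_3 = 21.5 (n_3 = 3)
Step 3: H = 12/(N(N+1)) * sum(R_i^2/n_i) - 3(N+1)
     = 12/(10*11) * (17.5^2/4 + 16^2/3 + 21.5^2/3) - 3*11
     = 0.109091 * 315.979 - 33
     = 1.470455.
Step 4: Ties present; correction factor C = 1 - 6/(10^3 - 10) = 0.993939. Corrected H = 1.470455 / 0.993939 = 1.479421.
Step 5: Under H0, H ~ chi^2(2); p-value = 0.477252.
Step 6: alpha = 0.05. fail to reject H0.

H = 1.4794, df = 2, p = 0.477252, fail to reject H0.


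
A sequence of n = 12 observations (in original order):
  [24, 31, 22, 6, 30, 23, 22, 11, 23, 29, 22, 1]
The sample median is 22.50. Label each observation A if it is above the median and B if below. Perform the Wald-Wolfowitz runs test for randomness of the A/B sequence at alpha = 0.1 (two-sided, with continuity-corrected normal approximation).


Step 1: Compute median = 22.50; label A = above, B = below.
Labels in order: AABBAABBAABB  (n_A = 6, n_B = 6)
Step 2: Count runs R = 6.
Step 3: Under H0 (random ordering), E[R] = 2*n_A*n_B/(n_A+n_B) + 1 = 2*6*6/12 + 1 = 7.0000.
        Var[R] = 2*n_A*n_B*(2*n_A*n_B - n_A - n_B) / ((n_A+n_B)^2 * (n_A+n_B-1)) = 4320/1584 = 2.7273.
        SD[R] = 1.6514.
Step 4: Continuity-corrected z = (R + 0.5 - E[R]) / SD[R] = (6 + 0.5 - 7.0000) / 1.6514 = -0.3028.
Step 5: Two-sided p-value via normal approximation = 2*(1 - Phi(|z|)) = 0.762069.
Step 6: alpha = 0.1. fail to reject H0.

R = 6, z = -0.3028, p = 0.762069, fail to reject H0.


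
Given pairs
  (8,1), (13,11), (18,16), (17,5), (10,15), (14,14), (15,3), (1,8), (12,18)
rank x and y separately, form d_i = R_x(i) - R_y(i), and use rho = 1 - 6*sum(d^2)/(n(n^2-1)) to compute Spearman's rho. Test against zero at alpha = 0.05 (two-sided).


Step 1: Rank x and y separately (midranks; no ties here).
rank(x): 8->2, 13->5, 18->9, 17->8, 10->3, 14->6, 15->7, 1->1, 12->4
rank(y): 1->1, 11->5, 16->8, 5->3, 15->7, 14->6, 3->2, 8->4, 18->9
Step 2: d_i = R_x(i) - R_y(i); compute d_i^2.
  (2-1)^2=1, (5-5)^2=0, (9-8)^2=1, (8-3)^2=25, (3-7)^2=16, (6-6)^2=0, (7-2)^2=25, (1-4)^2=9, (4-9)^2=25
sum(d^2) = 102.
Step 3: rho = 1 - 6*102 / (9*(9^2 - 1)) = 1 - 612/720 = 0.150000.
Step 4: Under H0, t = rho * sqrt((n-2)/(1-rho^2)) = 0.4014 ~ t(7).
Step 5: Two-sided p-value from the t-distribution with 7 df = 0.700094.
Step 6: alpha = 0.05. fail to reject H0.

rho = 0.1500, p = 0.700094, fail to reject H0 at alpha = 0.05.


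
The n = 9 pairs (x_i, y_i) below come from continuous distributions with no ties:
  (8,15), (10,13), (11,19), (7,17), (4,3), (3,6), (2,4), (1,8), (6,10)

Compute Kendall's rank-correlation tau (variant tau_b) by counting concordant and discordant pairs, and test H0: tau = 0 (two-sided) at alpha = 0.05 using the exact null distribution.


Step 1: Enumerate the 36 unordered pairs (i,j) with i<j and classify each by sign(x_j-x_i) * sign(y_j-y_i).
  (1,2):dx=+2,dy=-2->D; (1,3):dx=+3,dy=+4->C; (1,4):dx=-1,dy=+2->D; (1,5):dx=-4,dy=-12->C
  (1,6):dx=-5,dy=-9->C; (1,7):dx=-6,dy=-11->C; (1,8):dx=-7,dy=-7->C; (1,9):dx=-2,dy=-5->C
  (2,3):dx=+1,dy=+6->C; (2,4):dx=-3,dy=+4->D; (2,5):dx=-6,dy=-10->C; (2,6):dx=-7,dy=-7->C
  (2,7):dx=-8,dy=-9->C; (2,8):dx=-9,dy=-5->C; (2,9):dx=-4,dy=-3->C; (3,4):dx=-4,dy=-2->C
  (3,5):dx=-7,dy=-16->C; (3,6):dx=-8,dy=-13->C; (3,7):dx=-9,dy=-15->C; (3,8):dx=-10,dy=-11->C
  (3,9):dx=-5,dy=-9->C; (4,5):dx=-3,dy=-14->C; (4,6):dx=-4,dy=-11->C; (4,7):dx=-5,dy=-13->C
  (4,8):dx=-6,dy=-9->C; (4,9):dx=-1,dy=-7->C; (5,6):dx=-1,dy=+3->D; (5,7):dx=-2,dy=+1->D
  (5,8):dx=-3,dy=+5->D; (5,9):dx=+2,dy=+7->C; (6,7):dx=-1,dy=-2->C; (6,8):dx=-2,dy=+2->D
  (6,9):dx=+3,dy=+4->C; (7,8):dx=-1,dy=+4->D; (7,9):dx=+4,dy=+6->C; (8,9):dx=+5,dy=+2->C
Step 2: C = 28, D = 8, total pairs = 36.
Step 3: tau = (C - D)/(n(n-1)/2) = (28 - 8)/36 = 0.555556.
Step 4: Exact two-sided p-value (enumerate n! = 362880 permutations of y under H0): p = 0.044615.
Step 5: alpha = 0.05. reject H0.

tau_b = 0.5556 (C=28, D=8), p = 0.044615, reject H0.


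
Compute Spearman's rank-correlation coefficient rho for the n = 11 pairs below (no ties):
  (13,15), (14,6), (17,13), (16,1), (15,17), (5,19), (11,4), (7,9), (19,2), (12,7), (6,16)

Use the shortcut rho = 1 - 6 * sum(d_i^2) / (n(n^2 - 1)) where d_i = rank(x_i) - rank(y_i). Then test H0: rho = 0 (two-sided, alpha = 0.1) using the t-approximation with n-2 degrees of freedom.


Step 1: Rank x and y separately (midranks; no ties here).
rank(x): 13->6, 14->7, 17->10, 16->9, 15->8, 5->1, 11->4, 7->3, 19->11, 12->5, 6->2
rank(y): 15->8, 6->4, 13->7, 1->1, 17->10, 19->11, 4->3, 9->6, 2->2, 7->5, 16->9
Step 2: d_i = R_x(i) - R_y(i); compute d_i^2.
  (6-8)^2=4, (7-4)^2=9, (10-7)^2=9, (9-1)^2=64, (8-10)^2=4, (1-11)^2=100, (4-3)^2=1, (3-6)^2=9, (11-2)^2=81, (5-5)^2=0, (2-9)^2=49
sum(d^2) = 330.
Step 3: rho = 1 - 6*330 / (11*(11^2 - 1)) = 1 - 1980/1320 = -0.500000.
Step 4: Under H0, t = rho * sqrt((n-2)/(1-rho^2)) = -1.7321 ~ t(9).
Step 5: Two-sided p-value from the t-distribution with 9 df = 0.117307.
Step 6: alpha = 0.1. fail to reject H0.

rho = -0.5000, p = 0.117307, fail to reject H0 at alpha = 0.1.


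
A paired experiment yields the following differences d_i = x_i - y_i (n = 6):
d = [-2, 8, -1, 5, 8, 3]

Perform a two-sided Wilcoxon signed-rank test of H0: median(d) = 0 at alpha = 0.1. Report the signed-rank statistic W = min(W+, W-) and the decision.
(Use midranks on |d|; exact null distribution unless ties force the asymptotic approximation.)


Step 1: Drop any zero differences (none here) and take |d_i|.
|d| = [2, 8, 1, 5, 8, 3]
Step 2: Midrank |d_i| (ties get averaged ranks).
ranks: |2|->2, |8|->5.5, |1|->1, |5|->4, |8|->5.5, |3|->3
Step 3: Attach original signs; sum ranks with positive sign and with negative sign.
W+ = 5.5 + 4 + 5.5 + 3 = 18
W- = 2 + 1 = 3
(Check: W+ + W- = 21 should equal n(n+1)/2 = 21.)
Step 4: Test statistic W = min(W+, W-) = 3.
Step 5: Ties in |d|, so use the tie-corrected normal approximation.
        E[W] = n(n+1)/4 = 6*7/4 = 10.5.
        Tie groups: |d|=8 (t=2); sum(t^3 - t) = 6.
        Var[W] = n(n+1)(2n+1)/24 - sum(t^3-t)/48 = 546/24 - 6/48 = 22.625.
        z = (W - E[W]) / sqrt(Var[W]) = (3 - 10.5) / 4.7566 = -1.5768.
        Two-sided p = 2*Phi(z) = 0.114850.
Step 6: alpha = 0.1. fail to reject H0.

W+ = 18, W- = 3, W = min = 3, p = 0.114850, fail to reject H0.


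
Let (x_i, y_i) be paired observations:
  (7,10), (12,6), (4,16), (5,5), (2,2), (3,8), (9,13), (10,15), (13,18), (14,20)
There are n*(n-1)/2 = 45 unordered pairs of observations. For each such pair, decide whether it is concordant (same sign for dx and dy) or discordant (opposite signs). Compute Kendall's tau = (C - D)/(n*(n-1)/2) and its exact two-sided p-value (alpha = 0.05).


Step 1: Enumerate the 45 unordered pairs (i,j) with i<j and classify each by sign(x_j-x_i) * sign(y_j-y_i).
  (1,2):dx=+5,dy=-4->D; (1,3):dx=-3,dy=+6->D; (1,4):dx=-2,dy=-5->C; (1,5):dx=-5,dy=-8->C
  (1,6):dx=-4,dy=-2->C; (1,7):dx=+2,dy=+3->C; (1,8):dx=+3,dy=+5->C; (1,9):dx=+6,dy=+8->C
  (1,10):dx=+7,dy=+10->C; (2,3):dx=-8,dy=+10->D; (2,4):dx=-7,dy=-1->C; (2,5):dx=-10,dy=-4->C
  (2,6):dx=-9,dy=+2->D; (2,7):dx=-3,dy=+7->D; (2,8):dx=-2,dy=+9->D; (2,9):dx=+1,dy=+12->C
  (2,10):dx=+2,dy=+14->C; (3,4):dx=+1,dy=-11->D; (3,5):dx=-2,dy=-14->C; (3,6):dx=-1,dy=-8->C
  (3,7):dx=+5,dy=-3->D; (3,8):dx=+6,dy=-1->D; (3,9):dx=+9,dy=+2->C; (3,10):dx=+10,dy=+4->C
  (4,5):dx=-3,dy=-3->C; (4,6):dx=-2,dy=+3->D; (4,7):dx=+4,dy=+8->C; (4,8):dx=+5,dy=+10->C
  (4,9):dx=+8,dy=+13->C; (4,10):dx=+9,dy=+15->C; (5,6):dx=+1,dy=+6->C; (5,7):dx=+7,dy=+11->C
  (5,8):dx=+8,dy=+13->C; (5,9):dx=+11,dy=+16->C; (5,10):dx=+12,dy=+18->C; (6,7):dx=+6,dy=+5->C
  (6,8):dx=+7,dy=+7->C; (6,9):dx=+10,dy=+10->C; (6,10):dx=+11,dy=+12->C; (7,8):dx=+1,dy=+2->C
  (7,9):dx=+4,dy=+5->C; (7,10):dx=+5,dy=+7->C; (8,9):dx=+3,dy=+3->C; (8,10):dx=+4,dy=+5->C
  (9,10):dx=+1,dy=+2->C
Step 2: C = 35, D = 10, total pairs = 45.
Step 3: tau = (C - D)/(n(n-1)/2) = (35 - 10)/45 = 0.555556.
Step 4: Exact two-sided p-value (enumerate n! = 3628800 permutations of y under H0): p = 0.028609.
Step 5: alpha = 0.05. reject H0.

tau_b = 0.5556 (C=35, D=10), p = 0.028609, reject H0.


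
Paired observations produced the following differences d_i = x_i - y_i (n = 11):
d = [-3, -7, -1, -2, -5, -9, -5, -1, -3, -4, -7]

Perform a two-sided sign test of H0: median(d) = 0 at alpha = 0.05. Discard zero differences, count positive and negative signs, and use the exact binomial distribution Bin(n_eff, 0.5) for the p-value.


Step 1: Discard zero differences. Original n = 11; n_eff = number of nonzero differences = 11.
Nonzero differences (with sign): -3, -7, -1, -2, -5, -9, -5, -1, -3, -4, -7
Step 2: Count signs: positive = 0, negative = 11.
Step 3: Under H0: P(positive) = 0.5, so the number of positives S ~ Bin(11, 0.5).
Step 4: Two-sided exact p-value = sum of Bin(11,0.5) probabilities at or below the observed probability = 0.000977.
Step 5: alpha = 0.05. reject H0.

n_eff = 11, pos = 0, neg = 11, p = 0.000977, reject H0.


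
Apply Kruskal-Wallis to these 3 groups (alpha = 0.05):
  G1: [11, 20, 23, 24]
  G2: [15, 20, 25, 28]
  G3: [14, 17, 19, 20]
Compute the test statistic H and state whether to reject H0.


Step 1: Combine all N = 12 observations and assign midranks.
sorted (value, group, rank): (11,G1,1), (14,G3,2), (15,G2,3), (17,G3,4), (19,G3,5), (20,G1,7), (20,G2,7), (20,G3,7), (23,G1,9), (24,G1,10), (25,G2,11), (28,G2,12)
Step 2: Sum ranks within each group.
R_1 = 27 (n_1 = 4)
R_2 = 33 (n_2 = 4)
R_3 = 18 (n_3 = 4)
Step 3: H = 12/(N(N+1)) * sum(R_i^2/n_i) - 3(N+1)
     = 12/(12*13) * (27^2/4 + 33^2/4 + 18^2/4) - 3*13
     = 0.076923 * 535.5 - 39
     = 2.192308.
Step 4: Ties present; correction factor C = 1 - 24/(12^3 - 12) = 0.986014. Corrected H = 2.192308 / 0.986014 = 2.223404.
Step 5: Under H0, H ~ chi^2(2); p-value = 0.328998.
Step 6: alpha = 0.05. fail to reject H0.

H = 2.2234, df = 2, p = 0.328998, fail to reject H0.


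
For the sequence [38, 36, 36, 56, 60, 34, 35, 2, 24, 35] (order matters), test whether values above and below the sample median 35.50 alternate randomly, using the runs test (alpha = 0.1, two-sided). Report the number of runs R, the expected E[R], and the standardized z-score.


Step 1: Compute median = 35.50; label A = above, B = below.
Labels in order: AAAAABBBBB  (n_A = 5, n_B = 5)
Step 2: Count runs R = 2.
Step 3: Under H0 (random ordering), E[R] = 2*n_A*n_B/(n_A+n_B) + 1 = 2*5*5/10 + 1 = 6.0000.
        Var[R] = 2*n_A*n_B*(2*n_A*n_B - n_A - n_B) / ((n_A+n_B)^2 * (n_A+n_B-1)) = 2000/900 = 2.2222.
        SD[R] = 1.4907.
Step 4: Continuity-corrected z = (R + 0.5 - E[R]) / SD[R] = (2 + 0.5 - 6.0000) / 1.4907 = -2.3479.
Step 5: Two-sided p-value via normal approximation = 2*(1 - Phi(|z|)) = 0.018881.
Step 6: alpha = 0.1. reject H0.

R = 2, z = -2.3479, p = 0.018881, reject H0.


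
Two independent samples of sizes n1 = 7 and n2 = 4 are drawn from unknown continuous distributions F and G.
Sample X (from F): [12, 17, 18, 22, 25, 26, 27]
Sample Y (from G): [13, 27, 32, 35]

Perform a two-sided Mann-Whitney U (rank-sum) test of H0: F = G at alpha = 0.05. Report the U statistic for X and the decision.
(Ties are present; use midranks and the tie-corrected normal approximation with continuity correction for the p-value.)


Step 1: Combine and sort all 11 observations; assign midranks.
sorted (value, group): (12,X), (13,Y), (17,X), (18,X), (22,X), (25,X), (26,X), (27,X), (27,Y), (32,Y), (35,Y)
ranks: 12->1, 13->2, 17->3, 18->4, 22->5, 25->6, 26->7, 27->8.5, 27->8.5, 32->10, 35->11
Step 2: Rank sum for X: R1 = 1 + 3 + 4 + 5 + 6 + 7 + 8.5 = 34.5.
Step 3: U_X = R1 - n1(n1+1)/2 = 34.5 - 7*8/2 = 34.5 - 28 = 6.5.
       U_Y = n1*n2 - U_X = 28 - 6.5 = 21.5.
Step 4: Ties are present, so use the tie-corrected normal approximation (with continuity correction) for the p-value.
Step 5: p-value = 0.184875; compare to alpha = 0.05. fail to reject H0.

U_X = 6.5, p = 0.184875, fail to reject H0 at alpha = 0.05.
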